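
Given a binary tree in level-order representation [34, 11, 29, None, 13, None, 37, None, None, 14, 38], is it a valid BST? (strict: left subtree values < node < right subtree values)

Level-order array: [34, 11, 29, None, 13, None, 37, None, None, 14, 38]
Validate using subtree bounds (lo, hi): at each node, require lo < value < hi,
then recurse left with hi=value and right with lo=value.
Preorder trace (stopping at first violation):
  at node 34 with bounds (-inf, +inf): OK
  at node 11 with bounds (-inf, 34): OK
  at node 13 with bounds (11, 34): OK
  at node 29 with bounds (34, +inf): VIOLATION
Node 29 violates its bound: not (34 < 29 < +inf).
Result: Not a valid BST


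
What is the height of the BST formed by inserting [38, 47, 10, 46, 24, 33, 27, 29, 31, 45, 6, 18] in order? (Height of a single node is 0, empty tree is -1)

Insertion order: [38, 47, 10, 46, 24, 33, 27, 29, 31, 45, 6, 18]
Tree (level-order array): [38, 10, 47, 6, 24, 46, None, None, None, 18, 33, 45, None, None, None, 27, None, None, None, None, 29, None, 31]
Compute height bottom-up (empty subtree = -1):
  height(6) = 1 + max(-1, -1) = 0
  height(18) = 1 + max(-1, -1) = 0
  height(31) = 1 + max(-1, -1) = 0
  height(29) = 1 + max(-1, 0) = 1
  height(27) = 1 + max(-1, 1) = 2
  height(33) = 1 + max(2, -1) = 3
  height(24) = 1 + max(0, 3) = 4
  height(10) = 1 + max(0, 4) = 5
  height(45) = 1 + max(-1, -1) = 0
  height(46) = 1 + max(0, -1) = 1
  height(47) = 1 + max(1, -1) = 2
  height(38) = 1 + max(5, 2) = 6
Height = 6


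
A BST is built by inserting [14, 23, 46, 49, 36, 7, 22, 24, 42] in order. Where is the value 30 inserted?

Starting tree (level order): [14, 7, 23, None, None, 22, 46, None, None, 36, 49, 24, 42]
Insertion path: 14 -> 23 -> 46 -> 36 -> 24
Result: insert 30 as right child of 24
Final tree (level order): [14, 7, 23, None, None, 22, 46, None, None, 36, 49, 24, 42, None, None, None, 30]


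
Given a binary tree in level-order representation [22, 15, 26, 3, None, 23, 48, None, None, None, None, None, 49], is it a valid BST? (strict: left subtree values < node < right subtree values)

Level-order array: [22, 15, 26, 3, None, 23, 48, None, None, None, None, None, 49]
Validate using subtree bounds (lo, hi): at each node, require lo < value < hi,
then recurse left with hi=value and right with lo=value.
Preorder trace (stopping at first violation):
  at node 22 with bounds (-inf, +inf): OK
  at node 15 with bounds (-inf, 22): OK
  at node 3 with bounds (-inf, 15): OK
  at node 26 with bounds (22, +inf): OK
  at node 23 with bounds (22, 26): OK
  at node 48 with bounds (26, +inf): OK
  at node 49 with bounds (48, +inf): OK
No violation found at any node.
Result: Valid BST


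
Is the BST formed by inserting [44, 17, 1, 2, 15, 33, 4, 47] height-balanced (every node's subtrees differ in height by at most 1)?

Tree (level-order array): [44, 17, 47, 1, 33, None, None, None, 2, None, None, None, 15, 4]
Definition: a tree is height-balanced if, at every node, |h(left) - h(right)| <= 1 (empty subtree has height -1).
Bottom-up per-node check:
  node 4: h_left=-1, h_right=-1, diff=0 [OK], height=0
  node 15: h_left=0, h_right=-1, diff=1 [OK], height=1
  node 2: h_left=-1, h_right=1, diff=2 [FAIL (|-1-1|=2 > 1)], height=2
  node 1: h_left=-1, h_right=2, diff=3 [FAIL (|-1-2|=3 > 1)], height=3
  node 33: h_left=-1, h_right=-1, diff=0 [OK], height=0
  node 17: h_left=3, h_right=0, diff=3 [FAIL (|3-0|=3 > 1)], height=4
  node 47: h_left=-1, h_right=-1, diff=0 [OK], height=0
  node 44: h_left=4, h_right=0, diff=4 [FAIL (|4-0|=4 > 1)], height=5
Node 2 violates the condition: |-1 - 1| = 2 > 1.
Result: Not balanced


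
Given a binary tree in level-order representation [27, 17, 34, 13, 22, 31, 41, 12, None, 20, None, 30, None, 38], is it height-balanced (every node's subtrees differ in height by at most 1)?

Tree (level-order array): [27, 17, 34, 13, 22, 31, 41, 12, None, 20, None, 30, None, 38]
Definition: a tree is height-balanced if, at every node, |h(left) - h(right)| <= 1 (empty subtree has height -1).
Bottom-up per-node check:
  node 12: h_left=-1, h_right=-1, diff=0 [OK], height=0
  node 13: h_left=0, h_right=-1, diff=1 [OK], height=1
  node 20: h_left=-1, h_right=-1, diff=0 [OK], height=0
  node 22: h_left=0, h_right=-1, diff=1 [OK], height=1
  node 17: h_left=1, h_right=1, diff=0 [OK], height=2
  node 30: h_left=-1, h_right=-1, diff=0 [OK], height=0
  node 31: h_left=0, h_right=-1, diff=1 [OK], height=1
  node 38: h_left=-1, h_right=-1, diff=0 [OK], height=0
  node 41: h_left=0, h_right=-1, diff=1 [OK], height=1
  node 34: h_left=1, h_right=1, diff=0 [OK], height=2
  node 27: h_left=2, h_right=2, diff=0 [OK], height=3
All nodes satisfy the balance condition.
Result: Balanced


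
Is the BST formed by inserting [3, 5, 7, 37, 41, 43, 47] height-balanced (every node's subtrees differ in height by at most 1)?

Tree (level-order array): [3, None, 5, None, 7, None, 37, None, 41, None, 43, None, 47]
Definition: a tree is height-balanced if, at every node, |h(left) - h(right)| <= 1 (empty subtree has height -1).
Bottom-up per-node check:
  node 47: h_left=-1, h_right=-1, diff=0 [OK], height=0
  node 43: h_left=-1, h_right=0, diff=1 [OK], height=1
  node 41: h_left=-1, h_right=1, diff=2 [FAIL (|-1-1|=2 > 1)], height=2
  node 37: h_left=-1, h_right=2, diff=3 [FAIL (|-1-2|=3 > 1)], height=3
  node 7: h_left=-1, h_right=3, diff=4 [FAIL (|-1-3|=4 > 1)], height=4
  node 5: h_left=-1, h_right=4, diff=5 [FAIL (|-1-4|=5 > 1)], height=5
  node 3: h_left=-1, h_right=5, diff=6 [FAIL (|-1-5|=6 > 1)], height=6
Node 41 violates the condition: |-1 - 1| = 2 > 1.
Result: Not balanced


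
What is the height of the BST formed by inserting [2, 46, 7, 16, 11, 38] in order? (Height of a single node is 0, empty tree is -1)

Insertion order: [2, 46, 7, 16, 11, 38]
Tree (level-order array): [2, None, 46, 7, None, None, 16, 11, 38]
Compute height bottom-up (empty subtree = -1):
  height(11) = 1 + max(-1, -1) = 0
  height(38) = 1 + max(-1, -1) = 0
  height(16) = 1 + max(0, 0) = 1
  height(7) = 1 + max(-1, 1) = 2
  height(46) = 1 + max(2, -1) = 3
  height(2) = 1 + max(-1, 3) = 4
Height = 4


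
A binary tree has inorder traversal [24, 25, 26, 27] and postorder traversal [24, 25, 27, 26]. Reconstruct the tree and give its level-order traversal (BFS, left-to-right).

Inorder:   [24, 25, 26, 27]
Postorder: [24, 25, 27, 26]
Algorithm: postorder visits root last, so walk postorder right-to-left;
each value is the root of the current inorder slice — split it at that
value, recurse on the right subtree first, then the left.
Recursive splits:
  root=26; inorder splits into left=[24, 25], right=[27]
  root=27; inorder splits into left=[], right=[]
  root=25; inorder splits into left=[24], right=[]
  root=24; inorder splits into left=[], right=[]
Reconstructed level-order: [26, 25, 27, 24]


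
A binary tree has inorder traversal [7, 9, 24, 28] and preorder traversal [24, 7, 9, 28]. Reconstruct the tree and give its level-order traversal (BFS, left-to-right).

Inorder:  [7, 9, 24, 28]
Preorder: [24, 7, 9, 28]
Algorithm: preorder visits root first, so consume preorder in order;
for each root, split the current inorder slice at that value into
left-subtree inorder and right-subtree inorder, then recurse.
Recursive splits:
  root=24; inorder splits into left=[7, 9], right=[28]
  root=7; inorder splits into left=[], right=[9]
  root=9; inorder splits into left=[], right=[]
  root=28; inorder splits into left=[], right=[]
Reconstructed level-order: [24, 7, 28, 9]


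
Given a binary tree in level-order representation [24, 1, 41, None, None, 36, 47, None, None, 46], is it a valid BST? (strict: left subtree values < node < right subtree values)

Level-order array: [24, 1, 41, None, None, 36, 47, None, None, 46]
Validate using subtree bounds (lo, hi): at each node, require lo < value < hi,
then recurse left with hi=value and right with lo=value.
Preorder trace (stopping at first violation):
  at node 24 with bounds (-inf, +inf): OK
  at node 1 with bounds (-inf, 24): OK
  at node 41 with bounds (24, +inf): OK
  at node 36 with bounds (24, 41): OK
  at node 47 with bounds (41, +inf): OK
  at node 46 with bounds (41, 47): OK
No violation found at any node.
Result: Valid BST


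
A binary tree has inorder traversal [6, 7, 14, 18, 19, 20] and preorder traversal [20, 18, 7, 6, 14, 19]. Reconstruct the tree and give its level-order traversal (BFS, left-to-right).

Inorder:  [6, 7, 14, 18, 19, 20]
Preorder: [20, 18, 7, 6, 14, 19]
Algorithm: preorder visits root first, so consume preorder in order;
for each root, split the current inorder slice at that value into
left-subtree inorder and right-subtree inorder, then recurse.
Recursive splits:
  root=20; inorder splits into left=[6, 7, 14, 18, 19], right=[]
  root=18; inorder splits into left=[6, 7, 14], right=[19]
  root=7; inorder splits into left=[6], right=[14]
  root=6; inorder splits into left=[], right=[]
  root=14; inorder splits into left=[], right=[]
  root=19; inorder splits into left=[], right=[]
Reconstructed level-order: [20, 18, 7, 19, 6, 14]


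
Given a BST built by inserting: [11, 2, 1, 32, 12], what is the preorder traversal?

Tree insertion order: [11, 2, 1, 32, 12]
Tree (level-order array): [11, 2, 32, 1, None, 12]
Preorder traversal: [11, 2, 1, 32, 12]


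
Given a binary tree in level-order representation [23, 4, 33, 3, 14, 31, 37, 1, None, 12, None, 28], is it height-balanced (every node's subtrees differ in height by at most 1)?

Tree (level-order array): [23, 4, 33, 3, 14, 31, 37, 1, None, 12, None, 28]
Definition: a tree is height-balanced if, at every node, |h(left) - h(right)| <= 1 (empty subtree has height -1).
Bottom-up per-node check:
  node 1: h_left=-1, h_right=-1, diff=0 [OK], height=0
  node 3: h_left=0, h_right=-1, diff=1 [OK], height=1
  node 12: h_left=-1, h_right=-1, diff=0 [OK], height=0
  node 14: h_left=0, h_right=-1, diff=1 [OK], height=1
  node 4: h_left=1, h_right=1, diff=0 [OK], height=2
  node 28: h_left=-1, h_right=-1, diff=0 [OK], height=0
  node 31: h_left=0, h_right=-1, diff=1 [OK], height=1
  node 37: h_left=-1, h_right=-1, diff=0 [OK], height=0
  node 33: h_left=1, h_right=0, diff=1 [OK], height=2
  node 23: h_left=2, h_right=2, diff=0 [OK], height=3
All nodes satisfy the balance condition.
Result: Balanced


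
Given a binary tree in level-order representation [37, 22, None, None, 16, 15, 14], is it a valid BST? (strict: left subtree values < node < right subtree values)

Level-order array: [37, 22, None, None, 16, 15, 14]
Validate using subtree bounds (lo, hi): at each node, require lo < value < hi,
then recurse left with hi=value and right with lo=value.
Preorder trace (stopping at first violation):
  at node 37 with bounds (-inf, +inf): OK
  at node 22 with bounds (-inf, 37): OK
  at node 16 with bounds (22, 37): VIOLATION
Node 16 violates its bound: not (22 < 16 < 37).
Result: Not a valid BST


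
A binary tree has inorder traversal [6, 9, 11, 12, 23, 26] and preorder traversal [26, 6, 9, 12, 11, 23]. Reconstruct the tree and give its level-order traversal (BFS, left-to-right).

Inorder:  [6, 9, 11, 12, 23, 26]
Preorder: [26, 6, 9, 12, 11, 23]
Algorithm: preorder visits root first, so consume preorder in order;
for each root, split the current inorder slice at that value into
left-subtree inorder and right-subtree inorder, then recurse.
Recursive splits:
  root=26; inorder splits into left=[6, 9, 11, 12, 23], right=[]
  root=6; inorder splits into left=[], right=[9, 11, 12, 23]
  root=9; inorder splits into left=[], right=[11, 12, 23]
  root=12; inorder splits into left=[11], right=[23]
  root=11; inorder splits into left=[], right=[]
  root=23; inorder splits into left=[], right=[]
Reconstructed level-order: [26, 6, 9, 12, 11, 23]


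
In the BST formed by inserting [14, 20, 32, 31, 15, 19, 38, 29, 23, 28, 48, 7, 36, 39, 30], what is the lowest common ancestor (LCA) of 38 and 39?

Tree insertion order: [14, 20, 32, 31, 15, 19, 38, 29, 23, 28, 48, 7, 36, 39, 30]
Tree (level-order array): [14, 7, 20, None, None, 15, 32, None, 19, 31, 38, None, None, 29, None, 36, 48, 23, 30, None, None, 39, None, None, 28]
In a BST, the LCA of p=38, q=39 is the first node v on the
root-to-leaf path with p <= v <= q (go left if both < v, right if both > v).
Walk from root:
  at 14: both 38 and 39 > 14, go right
  at 20: both 38 and 39 > 20, go right
  at 32: both 38 and 39 > 32, go right
  at 38: 38 <= 38 <= 39, this is the LCA
LCA = 38


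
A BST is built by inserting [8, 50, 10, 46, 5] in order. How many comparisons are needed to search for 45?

Search path for 45: 8 -> 50 -> 10 -> 46
Found: False
Comparisons: 4


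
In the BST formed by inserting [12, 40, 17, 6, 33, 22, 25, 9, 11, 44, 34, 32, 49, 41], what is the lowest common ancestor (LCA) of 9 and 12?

Tree insertion order: [12, 40, 17, 6, 33, 22, 25, 9, 11, 44, 34, 32, 49, 41]
Tree (level-order array): [12, 6, 40, None, 9, 17, 44, None, 11, None, 33, 41, 49, None, None, 22, 34, None, None, None, None, None, 25, None, None, None, 32]
In a BST, the LCA of p=9, q=12 is the first node v on the
root-to-leaf path with p <= v <= q (go left if both < v, right if both > v).
Walk from root:
  at 12: 9 <= 12 <= 12, this is the LCA
LCA = 12


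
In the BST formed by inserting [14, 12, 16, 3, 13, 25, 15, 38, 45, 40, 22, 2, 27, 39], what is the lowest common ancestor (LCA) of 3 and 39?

Tree insertion order: [14, 12, 16, 3, 13, 25, 15, 38, 45, 40, 22, 2, 27, 39]
Tree (level-order array): [14, 12, 16, 3, 13, 15, 25, 2, None, None, None, None, None, 22, 38, None, None, None, None, 27, 45, None, None, 40, None, 39]
In a BST, the LCA of p=3, q=39 is the first node v on the
root-to-leaf path with p <= v <= q (go left if both < v, right if both > v).
Walk from root:
  at 14: 3 <= 14 <= 39, this is the LCA
LCA = 14


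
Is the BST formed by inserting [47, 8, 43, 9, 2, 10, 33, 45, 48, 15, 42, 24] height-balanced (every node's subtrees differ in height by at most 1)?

Tree (level-order array): [47, 8, 48, 2, 43, None, None, None, None, 9, 45, None, 10, None, None, None, 33, 15, 42, None, 24]
Definition: a tree is height-balanced if, at every node, |h(left) - h(right)| <= 1 (empty subtree has height -1).
Bottom-up per-node check:
  node 2: h_left=-1, h_right=-1, diff=0 [OK], height=0
  node 24: h_left=-1, h_right=-1, diff=0 [OK], height=0
  node 15: h_left=-1, h_right=0, diff=1 [OK], height=1
  node 42: h_left=-1, h_right=-1, diff=0 [OK], height=0
  node 33: h_left=1, h_right=0, diff=1 [OK], height=2
  node 10: h_left=-1, h_right=2, diff=3 [FAIL (|-1-2|=3 > 1)], height=3
  node 9: h_left=-1, h_right=3, diff=4 [FAIL (|-1-3|=4 > 1)], height=4
  node 45: h_left=-1, h_right=-1, diff=0 [OK], height=0
  node 43: h_left=4, h_right=0, diff=4 [FAIL (|4-0|=4 > 1)], height=5
  node 8: h_left=0, h_right=5, diff=5 [FAIL (|0-5|=5 > 1)], height=6
  node 48: h_left=-1, h_right=-1, diff=0 [OK], height=0
  node 47: h_left=6, h_right=0, diff=6 [FAIL (|6-0|=6 > 1)], height=7
Node 10 violates the condition: |-1 - 2| = 3 > 1.
Result: Not balanced


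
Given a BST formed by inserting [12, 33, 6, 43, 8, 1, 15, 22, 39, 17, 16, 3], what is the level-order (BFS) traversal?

Tree insertion order: [12, 33, 6, 43, 8, 1, 15, 22, 39, 17, 16, 3]
Tree (level-order array): [12, 6, 33, 1, 8, 15, 43, None, 3, None, None, None, 22, 39, None, None, None, 17, None, None, None, 16]
BFS from the root, enqueuing left then right child of each popped node:
  queue [12] -> pop 12, enqueue [6, 33], visited so far: [12]
  queue [6, 33] -> pop 6, enqueue [1, 8], visited so far: [12, 6]
  queue [33, 1, 8] -> pop 33, enqueue [15, 43], visited so far: [12, 6, 33]
  queue [1, 8, 15, 43] -> pop 1, enqueue [3], visited so far: [12, 6, 33, 1]
  queue [8, 15, 43, 3] -> pop 8, enqueue [none], visited so far: [12, 6, 33, 1, 8]
  queue [15, 43, 3] -> pop 15, enqueue [22], visited so far: [12, 6, 33, 1, 8, 15]
  queue [43, 3, 22] -> pop 43, enqueue [39], visited so far: [12, 6, 33, 1, 8, 15, 43]
  queue [3, 22, 39] -> pop 3, enqueue [none], visited so far: [12, 6, 33, 1, 8, 15, 43, 3]
  queue [22, 39] -> pop 22, enqueue [17], visited so far: [12, 6, 33, 1, 8, 15, 43, 3, 22]
  queue [39, 17] -> pop 39, enqueue [none], visited so far: [12, 6, 33, 1, 8, 15, 43, 3, 22, 39]
  queue [17] -> pop 17, enqueue [16], visited so far: [12, 6, 33, 1, 8, 15, 43, 3, 22, 39, 17]
  queue [16] -> pop 16, enqueue [none], visited so far: [12, 6, 33, 1, 8, 15, 43, 3, 22, 39, 17, 16]
Result: [12, 6, 33, 1, 8, 15, 43, 3, 22, 39, 17, 16]


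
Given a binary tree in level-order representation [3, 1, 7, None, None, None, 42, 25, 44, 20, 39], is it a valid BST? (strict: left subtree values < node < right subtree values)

Level-order array: [3, 1, 7, None, None, None, 42, 25, 44, 20, 39]
Validate using subtree bounds (lo, hi): at each node, require lo < value < hi,
then recurse left with hi=value and right with lo=value.
Preorder trace (stopping at first violation):
  at node 3 with bounds (-inf, +inf): OK
  at node 1 with bounds (-inf, 3): OK
  at node 7 with bounds (3, +inf): OK
  at node 42 with bounds (7, +inf): OK
  at node 25 with bounds (7, 42): OK
  at node 20 with bounds (7, 25): OK
  at node 39 with bounds (25, 42): OK
  at node 44 with bounds (42, +inf): OK
No violation found at any node.
Result: Valid BST


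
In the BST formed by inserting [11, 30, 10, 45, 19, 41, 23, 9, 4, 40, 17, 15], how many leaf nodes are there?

Tree built from: [11, 30, 10, 45, 19, 41, 23, 9, 4, 40, 17, 15]
Tree (level-order array): [11, 10, 30, 9, None, 19, 45, 4, None, 17, 23, 41, None, None, None, 15, None, None, None, 40]
Rule: A leaf has 0 children.
Per-node child counts:
  node 11: 2 child(ren)
  node 10: 1 child(ren)
  node 9: 1 child(ren)
  node 4: 0 child(ren)
  node 30: 2 child(ren)
  node 19: 2 child(ren)
  node 17: 1 child(ren)
  node 15: 0 child(ren)
  node 23: 0 child(ren)
  node 45: 1 child(ren)
  node 41: 1 child(ren)
  node 40: 0 child(ren)
Matching nodes: [4, 15, 23, 40]
Count of leaf nodes: 4


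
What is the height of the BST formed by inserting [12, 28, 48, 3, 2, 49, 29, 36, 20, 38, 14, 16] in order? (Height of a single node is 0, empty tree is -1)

Insertion order: [12, 28, 48, 3, 2, 49, 29, 36, 20, 38, 14, 16]
Tree (level-order array): [12, 3, 28, 2, None, 20, 48, None, None, 14, None, 29, 49, None, 16, None, 36, None, None, None, None, None, 38]
Compute height bottom-up (empty subtree = -1):
  height(2) = 1 + max(-1, -1) = 0
  height(3) = 1 + max(0, -1) = 1
  height(16) = 1 + max(-1, -1) = 0
  height(14) = 1 + max(-1, 0) = 1
  height(20) = 1 + max(1, -1) = 2
  height(38) = 1 + max(-1, -1) = 0
  height(36) = 1 + max(-1, 0) = 1
  height(29) = 1 + max(-1, 1) = 2
  height(49) = 1 + max(-1, -1) = 0
  height(48) = 1 + max(2, 0) = 3
  height(28) = 1 + max(2, 3) = 4
  height(12) = 1 + max(1, 4) = 5
Height = 5


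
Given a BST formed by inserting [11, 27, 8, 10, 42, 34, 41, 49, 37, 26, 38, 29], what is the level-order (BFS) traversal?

Tree insertion order: [11, 27, 8, 10, 42, 34, 41, 49, 37, 26, 38, 29]
Tree (level-order array): [11, 8, 27, None, 10, 26, 42, None, None, None, None, 34, 49, 29, 41, None, None, None, None, 37, None, None, 38]
BFS from the root, enqueuing left then right child of each popped node:
  queue [11] -> pop 11, enqueue [8, 27], visited so far: [11]
  queue [8, 27] -> pop 8, enqueue [10], visited so far: [11, 8]
  queue [27, 10] -> pop 27, enqueue [26, 42], visited so far: [11, 8, 27]
  queue [10, 26, 42] -> pop 10, enqueue [none], visited so far: [11, 8, 27, 10]
  queue [26, 42] -> pop 26, enqueue [none], visited so far: [11, 8, 27, 10, 26]
  queue [42] -> pop 42, enqueue [34, 49], visited so far: [11, 8, 27, 10, 26, 42]
  queue [34, 49] -> pop 34, enqueue [29, 41], visited so far: [11, 8, 27, 10, 26, 42, 34]
  queue [49, 29, 41] -> pop 49, enqueue [none], visited so far: [11, 8, 27, 10, 26, 42, 34, 49]
  queue [29, 41] -> pop 29, enqueue [none], visited so far: [11, 8, 27, 10, 26, 42, 34, 49, 29]
  queue [41] -> pop 41, enqueue [37], visited so far: [11, 8, 27, 10, 26, 42, 34, 49, 29, 41]
  queue [37] -> pop 37, enqueue [38], visited so far: [11, 8, 27, 10, 26, 42, 34, 49, 29, 41, 37]
  queue [38] -> pop 38, enqueue [none], visited so far: [11, 8, 27, 10, 26, 42, 34, 49, 29, 41, 37, 38]
Result: [11, 8, 27, 10, 26, 42, 34, 49, 29, 41, 37, 38]


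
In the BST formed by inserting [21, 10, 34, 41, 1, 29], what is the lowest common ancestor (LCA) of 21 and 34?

Tree insertion order: [21, 10, 34, 41, 1, 29]
Tree (level-order array): [21, 10, 34, 1, None, 29, 41]
In a BST, the LCA of p=21, q=34 is the first node v on the
root-to-leaf path with p <= v <= q (go left if both < v, right if both > v).
Walk from root:
  at 21: 21 <= 21 <= 34, this is the LCA
LCA = 21


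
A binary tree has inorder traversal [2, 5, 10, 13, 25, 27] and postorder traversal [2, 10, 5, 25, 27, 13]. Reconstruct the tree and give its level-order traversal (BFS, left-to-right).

Inorder:   [2, 5, 10, 13, 25, 27]
Postorder: [2, 10, 5, 25, 27, 13]
Algorithm: postorder visits root last, so walk postorder right-to-left;
each value is the root of the current inorder slice — split it at that
value, recurse on the right subtree first, then the left.
Recursive splits:
  root=13; inorder splits into left=[2, 5, 10], right=[25, 27]
  root=27; inorder splits into left=[25], right=[]
  root=25; inorder splits into left=[], right=[]
  root=5; inorder splits into left=[2], right=[10]
  root=10; inorder splits into left=[], right=[]
  root=2; inorder splits into left=[], right=[]
Reconstructed level-order: [13, 5, 27, 2, 10, 25]


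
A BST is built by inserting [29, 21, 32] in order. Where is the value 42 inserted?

Starting tree (level order): [29, 21, 32]
Insertion path: 29 -> 32
Result: insert 42 as right child of 32
Final tree (level order): [29, 21, 32, None, None, None, 42]


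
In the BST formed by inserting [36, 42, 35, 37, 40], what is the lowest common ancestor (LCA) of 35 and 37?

Tree insertion order: [36, 42, 35, 37, 40]
Tree (level-order array): [36, 35, 42, None, None, 37, None, None, 40]
In a BST, the LCA of p=35, q=37 is the first node v on the
root-to-leaf path with p <= v <= q (go left if both < v, right if both > v).
Walk from root:
  at 36: 35 <= 36 <= 37, this is the LCA
LCA = 36


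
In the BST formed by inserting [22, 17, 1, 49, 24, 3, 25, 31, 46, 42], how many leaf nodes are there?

Tree built from: [22, 17, 1, 49, 24, 3, 25, 31, 46, 42]
Tree (level-order array): [22, 17, 49, 1, None, 24, None, None, 3, None, 25, None, None, None, 31, None, 46, 42]
Rule: A leaf has 0 children.
Per-node child counts:
  node 22: 2 child(ren)
  node 17: 1 child(ren)
  node 1: 1 child(ren)
  node 3: 0 child(ren)
  node 49: 1 child(ren)
  node 24: 1 child(ren)
  node 25: 1 child(ren)
  node 31: 1 child(ren)
  node 46: 1 child(ren)
  node 42: 0 child(ren)
Matching nodes: [3, 42]
Count of leaf nodes: 2


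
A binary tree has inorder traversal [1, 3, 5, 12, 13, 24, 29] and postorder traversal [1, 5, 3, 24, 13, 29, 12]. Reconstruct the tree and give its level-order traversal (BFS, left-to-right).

Inorder:   [1, 3, 5, 12, 13, 24, 29]
Postorder: [1, 5, 3, 24, 13, 29, 12]
Algorithm: postorder visits root last, so walk postorder right-to-left;
each value is the root of the current inorder slice — split it at that
value, recurse on the right subtree first, then the left.
Recursive splits:
  root=12; inorder splits into left=[1, 3, 5], right=[13, 24, 29]
  root=29; inorder splits into left=[13, 24], right=[]
  root=13; inorder splits into left=[], right=[24]
  root=24; inorder splits into left=[], right=[]
  root=3; inorder splits into left=[1], right=[5]
  root=5; inorder splits into left=[], right=[]
  root=1; inorder splits into left=[], right=[]
Reconstructed level-order: [12, 3, 29, 1, 5, 13, 24]


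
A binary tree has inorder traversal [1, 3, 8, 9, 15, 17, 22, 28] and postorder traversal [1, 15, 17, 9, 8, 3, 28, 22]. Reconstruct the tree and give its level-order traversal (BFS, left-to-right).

Inorder:   [1, 3, 8, 9, 15, 17, 22, 28]
Postorder: [1, 15, 17, 9, 8, 3, 28, 22]
Algorithm: postorder visits root last, so walk postorder right-to-left;
each value is the root of the current inorder slice — split it at that
value, recurse on the right subtree first, then the left.
Recursive splits:
  root=22; inorder splits into left=[1, 3, 8, 9, 15, 17], right=[28]
  root=28; inorder splits into left=[], right=[]
  root=3; inorder splits into left=[1], right=[8, 9, 15, 17]
  root=8; inorder splits into left=[], right=[9, 15, 17]
  root=9; inorder splits into left=[], right=[15, 17]
  root=17; inorder splits into left=[15], right=[]
  root=15; inorder splits into left=[], right=[]
  root=1; inorder splits into left=[], right=[]
Reconstructed level-order: [22, 3, 28, 1, 8, 9, 17, 15]


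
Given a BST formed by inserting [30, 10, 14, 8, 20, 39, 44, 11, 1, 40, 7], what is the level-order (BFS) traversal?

Tree insertion order: [30, 10, 14, 8, 20, 39, 44, 11, 1, 40, 7]
Tree (level-order array): [30, 10, 39, 8, 14, None, 44, 1, None, 11, 20, 40, None, None, 7]
BFS from the root, enqueuing left then right child of each popped node:
  queue [30] -> pop 30, enqueue [10, 39], visited so far: [30]
  queue [10, 39] -> pop 10, enqueue [8, 14], visited so far: [30, 10]
  queue [39, 8, 14] -> pop 39, enqueue [44], visited so far: [30, 10, 39]
  queue [8, 14, 44] -> pop 8, enqueue [1], visited so far: [30, 10, 39, 8]
  queue [14, 44, 1] -> pop 14, enqueue [11, 20], visited so far: [30, 10, 39, 8, 14]
  queue [44, 1, 11, 20] -> pop 44, enqueue [40], visited so far: [30, 10, 39, 8, 14, 44]
  queue [1, 11, 20, 40] -> pop 1, enqueue [7], visited so far: [30, 10, 39, 8, 14, 44, 1]
  queue [11, 20, 40, 7] -> pop 11, enqueue [none], visited so far: [30, 10, 39, 8, 14, 44, 1, 11]
  queue [20, 40, 7] -> pop 20, enqueue [none], visited so far: [30, 10, 39, 8, 14, 44, 1, 11, 20]
  queue [40, 7] -> pop 40, enqueue [none], visited so far: [30, 10, 39, 8, 14, 44, 1, 11, 20, 40]
  queue [7] -> pop 7, enqueue [none], visited so far: [30, 10, 39, 8, 14, 44, 1, 11, 20, 40, 7]
Result: [30, 10, 39, 8, 14, 44, 1, 11, 20, 40, 7]


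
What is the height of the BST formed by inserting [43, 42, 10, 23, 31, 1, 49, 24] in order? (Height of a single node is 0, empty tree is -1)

Insertion order: [43, 42, 10, 23, 31, 1, 49, 24]
Tree (level-order array): [43, 42, 49, 10, None, None, None, 1, 23, None, None, None, 31, 24]
Compute height bottom-up (empty subtree = -1):
  height(1) = 1 + max(-1, -1) = 0
  height(24) = 1 + max(-1, -1) = 0
  height(31) = 1 + max(0, -1) = 1
  height(23) = 1 + max(-1, 1) = 2
  height(10) = 1 + max(0, 2) = 3
  height(42) = 1 + max(3, -1) = 4
  height(49) = 1 + max(-1, -1) = 0
  height(43) = 1 + max(4, 0) = 5
Height = 5


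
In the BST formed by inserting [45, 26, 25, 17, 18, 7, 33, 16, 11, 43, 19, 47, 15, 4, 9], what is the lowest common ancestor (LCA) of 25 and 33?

Tree insertion order: [45, 26, 25, 17, 18, 7, 33, 16, 11, 43, 19, 47, 15, 4, 9]
Tree (level-order array): [45, 26, 47, 25, 33, None, None, 17, None, None, 43, 7, 18, None, None, 4, 16, None, 19, None, None, 11, None, None, None, 9, 15]
In a BST, the LCA of p=25, q=33 is the first node v on the
root-to-leaf path with p <= v <= q (go left if both < v, right if both > v).
Walk from root:
  at 45: both 25 and 33 < 45, go left
  at 26: 25 <= 26 <= 33, this is the LCA
LCA = 26


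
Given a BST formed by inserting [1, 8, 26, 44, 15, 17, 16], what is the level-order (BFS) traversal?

Tree insertion order: [1, 8, 26, 44, 15, 17, 16]
Tree (level-order array): [1, None, 8, None, 26, 15, 44, None, 17, None, None, 16]
BFS from the root, enqueuing left then right child of each popped node:
  queue [1] -> pop 1, enqueue [8], visited so far: [1]
  queue [8] -> pop 8, enqueue [26], visited so far: [1, 8]
  queue [26] -> pop 26, enqueue [15, 44], visited so far: [1, 8, 26]
  queue [15, 44] -> pop 15, enqueue [17], visited so far: [1, 8, 26, 15]
  queue [44, 17] -> pop 44, enqueue [none], visited so far: [1, 8, 26, 15, 44]
  queue [17] -> pop 17, enqueue [16], visited so far: [1, 8, 26, 15, 44, 17]
  queue [16] -> pop 16, enqueue [none], visited so far: [1, 8, 26, 15, 44, 17, 16]
Result: [1, 8, 26, 15, 44, 17, 16]


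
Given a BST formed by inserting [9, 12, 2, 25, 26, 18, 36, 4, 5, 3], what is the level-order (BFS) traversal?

Tree insertion order: [9, 12, 2, 25, 26, 18, 36, 4, 5, 3]
Tree (level-order array): [9, 2, 12, None, 4, None, 25, 3, 5, 18, 26, None, None, None, None, None, None, None, 36]
BFS from the root, enqueuing left then right child of each popped node:
  queue [9] -> pop 9, enqueue [2, 12], visited so far: [9]
  queue [2, 12] -> pop 2, enqueue [4], visited so far: [9, 2]
  queue [12, 4] -> pop 12, enqueue [25], visited so far: [9, 2, 12]
  queue [4, 25] -> pop 4, enqueue [3, 5], visited so far: [9, 2, 12, 4]
  queue [25, 3, 5] -> pop 25, enqueue [18, 26], visited so far: [9, 2, 12, 4, 25]
  queue [3, 5, 18, 26] -> pop 3, enqueue [none], visited so far: [9, 2, 12, 4, 25, 3]
  queue [5, 18, 26] -> pop 5, enqueue [none], visited so far: [9, 2, 12, 4, 25, 3, 5]
  queue [18, 26] -> pop 18, enqueue [none], visited so far: [9, 2, 12, 4, 25, 3, 5, 18]
  queue [26] -> pop 26, enqueue [36], visited so far: [9, 2, 12, 4, 25, 3, 5, 18, 26]
  queue [36] -> pop 36, enqueue [none], visited so far: [9, 2, 12, 4, 25, 3, 5, 18, 26, 36]
Result: [9, 2, 12, 4, 25, 3, 5, 18, 26, 36]


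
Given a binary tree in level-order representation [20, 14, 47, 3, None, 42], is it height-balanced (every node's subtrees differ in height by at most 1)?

Tree (level-order array): [20, 14, 47, 3, None, 42]
Definition: a tree is height-balanced if, at every node, |h(left) - h(right)| <= 1 (empty subtree has height -1).
Bottom-up per-node check:
  node 3: h_left=-1, h_right=-1, diff=0 [OK], height=0
  node 14: h_left=0, h_right=-1, diff=1 [OK], height=1
  node 42: h_left=-1, h_right=-1, diff=0 [OK], height=0
  node 47: h_left=0, h_right=-1, diff=1 [OK], height=1
  node 20: h_left=1, h_right=1, diff=0 [OK], height=2
All nodes satisfy the balance condition.
Result: Balanced


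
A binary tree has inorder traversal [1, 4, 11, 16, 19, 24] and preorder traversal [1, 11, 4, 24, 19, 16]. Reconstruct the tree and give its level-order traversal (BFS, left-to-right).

Inorder:  [1, 4, 11, 16, 19, 24]
Preorder: [1, 11, 4, 24, 19, 16]
Algorithm: preorder visits root first, so consume preorder in order;
for each root, split the current inorder slice at that value into
left-subtree inorder and right-subtree inorder, then recurse.
Recursive splits:
  root=1; inorder splits into left=[], right=[4, 11, 16, 19, 24]
  root=11; inorder splits into left=[4], right=[16, 19, 24]
  root=4; inorder splits into left=[], right=[]
  root=24; inorder splits into left=[16, 19], right=[]
  root=19; inorder splits into left=[16], right=[]
  root=16; inorder splits into left=[], right=[]
Reconstructed level-order: [1, 11, 4, 24, 19, 16]


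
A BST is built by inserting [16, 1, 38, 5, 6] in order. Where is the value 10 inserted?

Starting tree (level order): [16, 1, 38, None, 5, None, None, None, 6]
Insertion path: 16 -> 1 -> 5 -> 6
Result: insert 10 as right child of 6
Final tree (level order): [16, 1, 38, None, 5, None, None, None, 6, None, 10]


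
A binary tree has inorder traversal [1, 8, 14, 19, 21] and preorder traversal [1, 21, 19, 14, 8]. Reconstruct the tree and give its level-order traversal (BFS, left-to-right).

Inorder:  [1, 8, 14, 19, 21]
Preorder: [1, 21, 19, 14, 8]
Algorithm: preorder visits root first, so consume preorder in order;
for each root, split the current inorder slice at that value into
left-subtree inorder and right-subtree inorder, then recurse.
Recursive splits:
  root=1; inorder splits into left=[], right=[8, 14, 19, 21]
  root=21; inorder splits into left=[8, 14, 19], right=[]
  root=19; inorder splits into left=[8, 14], right=[]
  root=14; inorder splits into left=[8], right=[]
  root=8; inorder splits into left=[], right=[]
Reconstructed level-order: [1, 21, 19, 14, 8]


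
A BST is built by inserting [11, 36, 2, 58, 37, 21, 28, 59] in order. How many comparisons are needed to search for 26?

Search path for 26: 11 -> 36 -> 21 -> 28
Found: False
Comparisons: 4


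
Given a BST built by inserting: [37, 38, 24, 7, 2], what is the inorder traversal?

Tree insertion order: [37, 38, 24, 7, 2]
Tree (level-order array): [37, 24, 38, 7, None, None, None, 2]
Inorder traversal: [2, 7, 24, 37, 38]


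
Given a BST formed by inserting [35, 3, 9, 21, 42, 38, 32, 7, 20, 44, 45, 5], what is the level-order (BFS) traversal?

Tree insertion order: [35, 3, 9, 21, 42, 38, 32, 7, 20, 44, 45, 5]
Tree (level-order array): [35, 3, 42, None, 9, 38, 44, 7, 21, None, None, None, 45, 5, None, 20, 32]
BFS from the root, enqueuing left then right child of each popped node:
  queue [35] -> pop 35, enqueue [3, 42], visited so far: [35]
  queue [3, 42] -> pop 3, enqueue [9], visited so far: [35, 3]
  queue [42, 9] -> pop 42, enqueue [38, 44], visited so far: [35, 3, 42]
  queue [9, 38, 44] -> pop 9, enqueue [7, 21], visited so far: [35, 3, 42, 9]
  queue [38, 44, 7, 21] -> pop 38, enqueue [none], visited so far: [35, 3, 42, 9, 38]
  queue [44, 7, 21] -> pop 44, enqueue [45], visited so far: [35, 3, 42, 9, 38, 44]
  queue [7, 21, 45] -> pop 7, enqueue [5], visited so far: [35, 3, 42, 9, 38, 44, 7]
  queue [21, 45, 5] -> pop 21, enqueue [20, 32], visited so far: [35, 3, 42, 9, 38, 44, 7, 21]
  queue [45, 5, 20, 32] -> pop 45, enqueue [none], visited so far: [35, 3, 42, 9, 38, 44, 7, 21, 45]
  queue [5, 20, 32] -> pop 5, enqueue [none], visited so far: [35, 3, 42, 9, 38, 44, 7, 21, 45, 5]
  queue [20, 32] -> pop 20, enqueue [none], visited so far: [35, 3, 42, 9, 38, 44, 7, 21, 45, 5, 20]
  queue [32] -> pop 32, enqueue [none], visited so far: [35, 3, 42, 9, 38, 44, 7, 21, 45, 5, 20, 32]
Result: [35, 3, 42, 9, 38, 44, 7, 21, 45, 5, 20, 32]


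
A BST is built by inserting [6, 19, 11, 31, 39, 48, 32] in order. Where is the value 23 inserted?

Starting tree (level order): [6, None, 19, 11, 31, None, None, None, 39, 32, 48]
Insertion path: 6 -> 19 -> 31
Result: insert 23 as left child of 31
Final tree (level order): [6, None, 19, 11, 31, None, None, 23, 39, None, None, 32, 48]


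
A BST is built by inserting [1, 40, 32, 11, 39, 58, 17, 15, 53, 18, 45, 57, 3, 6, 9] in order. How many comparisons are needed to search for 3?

Search path for 3: 1 -> 40 -> 32 -> 11 -> 3
Found: True
Comparisons: 5


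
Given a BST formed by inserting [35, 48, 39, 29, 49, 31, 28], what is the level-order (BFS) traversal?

Tree insertion order: [35, 48, 39, 29, 49, 31, 28]
Tree (level-order array): [35, 29, 48, 28, 31, 39, 49]
BFS from the root, enqueuing left then right child of each popped node:
  queue [35] -> pop 35, enqueue [29, 48], visited so far: [35]
  queue [29, 48] -> pop 29, enqueue [28, 31], visited so far: [35, 29]
  queue [48, 28, 31] -> pop 48, enqueue [39, 49], visited so far: [35, 29, 48]
  queue [28, 31, 39, 49] -> pop 28, enqueue [none], visited so far: [35, 29, 48, 28]
  queue [31, 39, 49] -> pop 31, enqueue [none], visited so far: [35, 29, 48, 28, 31]
  queue [39, 49] -> pop 39, enqueue [none], visited so far: [35, 29, 48, 28, 31, 39]
  queue [49] -> pop 49, enqueue [none], visited so far: [35, 29, 48, 28, 31, 39, 49]
Result: [35, 29, 48, 28, 31, 39, 49]


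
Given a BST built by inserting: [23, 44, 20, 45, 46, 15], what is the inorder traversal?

Tree insertion order: [23, 44, 20, 45, 46, 15]
Tree (level-order array): [23, 20, 44, 15, None, None, 45, None, None, None, 46]
Inorder traversal: [15, 20, 23, 44, 45, 46]


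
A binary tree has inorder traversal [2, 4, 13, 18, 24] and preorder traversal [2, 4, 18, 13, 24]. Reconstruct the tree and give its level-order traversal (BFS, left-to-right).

Inorder:  [2, 4, 13, 18, 24]
Preorder: [2, 4, 18, 13, 24]
Algorithm: preorder visits root first, so consume preorder in order;
for each root, split the current inorder slice at that value into
left-subtree inorder and right-subtree inorder, then recurse.
Recursive splits:
  root=2; inorder splits into left=[], right=[4, 13, 18, 24]
  root=4; inorder splits into left=[], right=[13, 18, 24]
  root=18; inorder splits into left=[13], right=[24]
  root=13; inorder splits into left=[], right=[]
  root=24; inorder splits into left=[], right=[]
Reconstructed level-order: [2, 4, 18, 13, 24]


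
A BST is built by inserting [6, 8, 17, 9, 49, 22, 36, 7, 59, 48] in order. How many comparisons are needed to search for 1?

Search path for 1: 6
Found: False
Comparisons: 1


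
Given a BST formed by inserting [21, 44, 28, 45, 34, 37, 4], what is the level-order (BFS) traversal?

Tree insertion order: [21, 44, 28, 45, 34, 37, 4]
Tree (level-order array): [21, 4, 44, None, None, 28, 45, None, 34, None, None, None, 37]
BFS from the root, enqueuing left then right child of each popped node:
  queue [21] -> pop 21, enqueue [4, 44], visited so far: [21]
  queue [4, 44] -> pop 4, enqueue [none], visited so far: [21, 4]
  queue [44] -> pop 44, enqueue [28, 45], visited so far: [21, 4, 44]
  queue [28, 45] -> pop 28, enqueue [34], visited so far: [21, 4, 44, 28]
  queue [45, 34] -> pop 45, enqueue [none], visited so far: [21, 4, 44, 28, 45]
  queue [34] -> pop 34, enqueue [37], visited so far: [21, 4, 44, 28, 45, 34]
  queue [37] -> pop 37, enqueue [none], visited so far: [21, 4, 44, 28, 45, 34, 37]
Result: [21, 4, 44, 28, 45, 34, 37]


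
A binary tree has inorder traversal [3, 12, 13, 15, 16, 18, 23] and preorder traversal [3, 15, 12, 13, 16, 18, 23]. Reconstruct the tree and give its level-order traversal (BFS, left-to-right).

Inorder:  [3, 12, 13, 15, 16, 18, 23]
Preorder: [3, 15, 12, 13, 16, 18, 23]
Algorithm: preorder visits root first, so consume preorder in order;
for each root, split the current inorder slice at that value into
left-subtree inorder and right-subtree inorder, then recurse.
Recursive splits:
  root=3; inorder splits into left=[], right=[12, 13, 15, 16, 18, 23]
  root=15; inorder splits into left=[12, 13], right=[16, 18, 23]
  root=12; inorder splits into left=[], right=[13]
  root=13; inorder splits into left=[], right=[]
  root=16; inorder splits into left=[], right=[18, 23]
  root=18; inorder splits into left=[], right=[23]
  root=23; inorder splits into left=[], right=[]
Reconstructed level-order: [3, 15, 12, 16, 13, 18, 23]


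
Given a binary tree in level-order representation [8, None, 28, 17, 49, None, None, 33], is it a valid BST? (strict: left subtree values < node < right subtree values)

Level-order array: [8, None, 28, 17, 49, None, None, 33]
Validate using subtree bounds (lo, hi): at each node, require lo < value < hi,
then recurse left with hi=value and right with lo=value.
Preorder trace (stopping at first violation):
  at node 8 with bounds (-inf, +inf): OK
  at node 28 with bounds (8, +inf): OK
  at node 17 with bounds (8, 28): OK
  at node 49 with bounds (28, +inf): OK
  at node 33 with bounds (28, 49): OK
No violation found at any node.
Result: Valid BST


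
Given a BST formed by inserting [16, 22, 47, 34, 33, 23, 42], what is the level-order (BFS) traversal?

Tree insertion order: [16, 22, 47, 34, 33, 23, 42]
Tree (level-order array): [16, None, 22, None, 47, 34, None, 33, 42, 23]
BFS from the root, enqueuing left then right child of each popped node:
  queue [16] -> pop 16, enqueue [22], visited so far: [16]
  queue [22] -> pop 22, enqueue [47], visited so far: [16, 22]
  queue [47] -> pop 47, enqueue [34], visited so far: [16, 22, 47]
  queue [34] -> pop 34, enqueue [33, 42], visited so far: [16, 22, 47, 34]
  queue [33, 42] -> pop 33, enqueue [23], visited so far: [16, 22, 47, 34, 33]
  queue [42, 23] -> pop 42, enqueue [none], visited so far: [16, 22, 47, 34, 33, 42]
  queue [23] -> pop 23, enqueue [none], visited so far: [16, 22, 47, 34, 33, 42, 23]
Result: [16, 22, 47, 34, 33, 42, 23]


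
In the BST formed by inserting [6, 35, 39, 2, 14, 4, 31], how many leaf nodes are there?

Tree built from: [6, 35, 39, 2, 14, 4, 31]
Tree (level-order array): [6, 2, 35, None, 4, 14, 39, None, None, None, 31]
Rule: A leaf has 0 children.
Per-node child counts:
  node 6: 2 child(ren)
  node 2: 1 child(ren)
  node 4: 0 child(ren)
  node 35: 2 child(ren)
  node 14: 1 child(ren)
  node 31: 0 child(ren)
  node 39: 0 child(ren)
Matching nodes: [4, 31, 39]
Count of leaf nodes: 3
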